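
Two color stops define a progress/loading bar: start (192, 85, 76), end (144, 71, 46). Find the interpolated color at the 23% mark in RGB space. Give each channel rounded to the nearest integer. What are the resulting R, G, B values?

(181, 82, 69)

23% corresponds to t = 0.23.
R = 192 + 0.23 × (144 − 192) = 192 + 0.23 × -48 = 180.96 → 181
G = 85 + 0.23 × (71 − 85) = 85 + 0.23 × -14 = 81.78 → 82
B = 76 + 0.23 × (46 − 76) = 76 + 0.23 × -30 = 69.1 → 69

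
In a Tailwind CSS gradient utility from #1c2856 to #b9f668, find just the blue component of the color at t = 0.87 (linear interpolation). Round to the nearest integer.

B₁ = 86 (from #1c2856), B₂ = 104 (from #b9f668).
B = 86 + 0.87 × (104 − 86) = 101.66 → 102

102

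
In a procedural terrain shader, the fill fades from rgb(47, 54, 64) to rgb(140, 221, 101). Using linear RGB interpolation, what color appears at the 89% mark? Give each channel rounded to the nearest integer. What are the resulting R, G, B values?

89% corresponds to t = 0.89.
R = 47 + 0.89 × (140 − 47) = 47 + 0.89 × 93 = 129.77 → 130
G = 54 + 0.89 × (221 − 54) = 54 + 0.89 × 167 = 202.63 → 203
B = 64 + 0.89 × (101 − 64) = 64 + 0.89 × 37 = 96.93 → 97

(130, 203, 97)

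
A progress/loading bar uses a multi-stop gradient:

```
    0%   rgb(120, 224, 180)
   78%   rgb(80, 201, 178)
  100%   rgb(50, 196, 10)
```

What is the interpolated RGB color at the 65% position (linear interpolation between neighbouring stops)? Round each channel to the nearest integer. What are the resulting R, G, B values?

(87, 205, 178)

65% lies between the 0% and 78% stops, so the local fraction is t = (65 − 0)/(78 − 0) = 65/78 ≈ 0.8333.
R = 120 + 0.8333 × (80 − 120) = 86.668 → 87
G = 224 + 0.8333 × (201 − 224) = 204.834 → 205
B = 180 + 0.8333 × (178 − 180) = 178.333 → 178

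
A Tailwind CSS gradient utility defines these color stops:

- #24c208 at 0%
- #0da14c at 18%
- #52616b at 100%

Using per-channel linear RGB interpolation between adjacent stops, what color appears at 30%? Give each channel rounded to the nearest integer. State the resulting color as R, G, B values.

(23, 152, 81)

30% lies between the 18% and 100% stops, so the local fraction is t = (30 − 18)/(100 − 18) = 12/82 ≈ 0.1463.
#0da14c → (13, 161, 76); #52616b → (82, 97, 107).
R = 13 + 0.1463 × (82 − 13) = 23.095 → 23
G = 161 + 0.1463 × (97 − 161) = 151.637 → 152
B = 76 + 0.1463 × (107 − 76) = 80.535 → 81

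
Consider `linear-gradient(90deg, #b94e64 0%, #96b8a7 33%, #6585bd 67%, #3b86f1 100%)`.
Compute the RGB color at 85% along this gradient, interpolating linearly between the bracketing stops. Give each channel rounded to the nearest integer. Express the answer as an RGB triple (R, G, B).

85% lies between the 67% and 100% stops, so the local fraction is t = (85 − 67)/(100 − 67) = 18/33 ≈ 0.5455.
#6585bd → (101, 133, 189); #3b86f1 → (59, 134, 241).
R = 101 + 0.5455 × (59 − 101) = 78.089 → 78
G = 133 + 0.5455 × (134 − 133) = 133.546 → 134
B = 189 + 0.5455 × (241 − 189) = 217.366 → 217

(78, 134, 217)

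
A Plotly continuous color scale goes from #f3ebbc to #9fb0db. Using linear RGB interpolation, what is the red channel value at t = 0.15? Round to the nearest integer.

230

R₁ = 243 (from #f3ebbc), R₂ = 159 (from #9fb0db).
R = 243 + 0.15 × (159 − 243) = 230.4 → 230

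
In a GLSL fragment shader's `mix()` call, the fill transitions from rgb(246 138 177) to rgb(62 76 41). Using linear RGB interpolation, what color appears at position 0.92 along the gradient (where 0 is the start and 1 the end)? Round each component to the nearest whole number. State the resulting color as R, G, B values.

(77, 81, 52)

R = 246 + 0.92 × (62 − 246) = 246 + 0.92 × -184 = 76.72 → 77
G = 138 + 0.92 × (76 − 138) = 138 + 0.92 × -62 = 80.96 → 81
B = 177 + 0.92 × (41 − 177) = 177 + 0.92 × -136 = 51.88 → 52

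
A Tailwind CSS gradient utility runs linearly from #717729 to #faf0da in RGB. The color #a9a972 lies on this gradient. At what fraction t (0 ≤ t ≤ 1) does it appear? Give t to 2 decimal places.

0.41

Invert the lerp on the B channel (largest span, 177): t = (114 − 41) / (218 − 41) = 73/177 = 0.41243.
Check on R: (169 − 113)/(250 − 113) = 0.4088 ✓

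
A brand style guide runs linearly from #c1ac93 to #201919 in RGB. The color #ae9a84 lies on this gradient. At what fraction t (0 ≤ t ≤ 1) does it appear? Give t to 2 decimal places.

Invert the lerp on the R channel (largest span, 161): t = (174 − 193) / (32 − 193) = -19/-161 = 0.11801.
Check on G: (154 − 172)/(25 − 172) = 0.1224 ✓

0.12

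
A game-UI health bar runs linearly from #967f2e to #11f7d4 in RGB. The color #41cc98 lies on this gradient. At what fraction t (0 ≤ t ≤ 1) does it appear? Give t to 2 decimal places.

0.64

Invert the lerp on the B channel (largest span, 166): t = (152 − 46) / (212 − 46) = 106/166 = 0.63855.
Check on R: (65 − 150)/(17 − 150) = 0.6391 ✓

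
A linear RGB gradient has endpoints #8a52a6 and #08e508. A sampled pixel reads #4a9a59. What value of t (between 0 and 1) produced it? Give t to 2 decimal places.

0.49

Invert the lerp on the B channel (largest span, 158): t = (89 − 166) / (8 − 166) = -77/-158 = 0.48734.
Check on R: (74 − 138)/(8 − 138) = 0.4923 ✓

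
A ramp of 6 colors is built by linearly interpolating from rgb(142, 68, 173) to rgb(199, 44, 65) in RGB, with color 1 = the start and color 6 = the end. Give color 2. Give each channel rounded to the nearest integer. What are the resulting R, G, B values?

With 6 swatches and endpoints inclusive, swatch 2 sits at t = (2 − 1)/(6 − 1) = 1/5 ≈ 0.2.
R = 142 + 0.2 × (199 − 142) = 153.4 → 153
G = 68 + 0.2 × (44 − 68) = 63.2 → 63
B = 173 + 0.2 × (65 − 173) = 151.4 → 151

(153, 63, 151)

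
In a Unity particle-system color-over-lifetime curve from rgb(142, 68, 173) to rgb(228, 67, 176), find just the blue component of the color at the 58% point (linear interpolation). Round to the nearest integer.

175

B = 173 + 0.58 × (176 − 173) = 174.74 → 175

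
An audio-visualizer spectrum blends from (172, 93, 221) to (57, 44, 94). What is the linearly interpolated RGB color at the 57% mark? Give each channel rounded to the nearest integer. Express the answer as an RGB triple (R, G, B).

(106, 65, 149)

57% corresponds to t = 0.57.
R = 172 + 0.57 × (57 − 172) = 172 + 0.57 × -115 = 106.45 → 106
G = 93 + 0.57 × (44 − 93) = 93 + 0.57 × -49 = 65.07 → 65
B = 221 + 0.57 × (94 − 221) = 221 + 0.57 × -127 = 148.61 → 149
So the blended color is (106, 65, 149), about #6a4195.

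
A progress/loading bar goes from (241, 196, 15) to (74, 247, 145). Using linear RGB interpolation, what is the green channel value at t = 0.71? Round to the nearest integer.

G = 196 + 0.71 × (247 − 196) = 232.21 → 232

232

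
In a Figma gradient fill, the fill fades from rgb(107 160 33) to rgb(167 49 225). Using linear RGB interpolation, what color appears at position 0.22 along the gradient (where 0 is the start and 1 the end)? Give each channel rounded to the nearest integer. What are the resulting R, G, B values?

(120, 136, 75)

R = 107 + 0.22 × (167 − 107) = 107 + 0.22 × 60 = 120.2 → 120
G = 160 + 0.22 × (49 − 160) = 160 + 0.22 × -111 = 135.58 → 136
B = 33 + 0.22 × (225 − 33) = 33 + 0.22 × 192 = 75.24 → 75
So the blended color is (120, 136, 75), about #78884b.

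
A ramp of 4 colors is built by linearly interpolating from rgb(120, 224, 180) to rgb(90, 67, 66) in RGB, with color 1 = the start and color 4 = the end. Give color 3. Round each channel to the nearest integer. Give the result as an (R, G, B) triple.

With 4 swatches and endpoints inclusive, swatch 3 sits at t = (3 − 1)/(4 − 1) = 2/3 ≈ 0.6667.
R = 120 + 0.6667 × (90 − 120) = 99.999 → 100
G = 224 + 0.6667 × (67 − 224) = 119.328 → 119
B = 180 + 0.6667 × (66 − 180) = 103.996 → 104

(100, 119, 104)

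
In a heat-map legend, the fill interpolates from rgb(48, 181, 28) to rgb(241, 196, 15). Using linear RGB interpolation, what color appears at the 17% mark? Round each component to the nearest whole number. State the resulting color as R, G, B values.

17% corresponds to t = 0.17.
R = 48 + 0.17 × (241 − 48) = 48 + 0.17 × 193 = 80.81 → 81
G = 181 + 0.17 × (196 − 181) = 181 + 0.17 × 15 = 183.55 → 184
B = 28 + 0.17 × (15 − 28) = 28 + 0.17 × -13 = 25.79 → 26
So the blended color is (81, 184, 26), about #51b81a.

(81, 184, 26)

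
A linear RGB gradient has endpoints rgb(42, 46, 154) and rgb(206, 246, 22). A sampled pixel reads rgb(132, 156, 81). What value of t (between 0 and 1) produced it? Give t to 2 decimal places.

0.55

Invert the lerp on the G channel (largest span, 200): t = (156 − 46) / (246 − 46) = 110/200 = 0.55.
Check on R: (132 − 42)/(206 − 42) = 0.5488 ✓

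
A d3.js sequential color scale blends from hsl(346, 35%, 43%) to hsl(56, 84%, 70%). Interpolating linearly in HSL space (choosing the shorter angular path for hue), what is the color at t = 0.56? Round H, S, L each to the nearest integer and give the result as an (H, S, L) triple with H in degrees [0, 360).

Hue: 56 − 346 = -290°, but |-290| > 180 so the shorter arc goes the other way: Δh = -290 + 360 = 70°.
H = 346 + 0.56 × (70) = 385.2 → 385 → 385 mod 360 = 25°
S = 35 + 0.56 × (84 − 35) = 62.44 → 62%
L = 43 + 0.56 × (70 − 43) = 58.12 → 58%

(25, 62, 58)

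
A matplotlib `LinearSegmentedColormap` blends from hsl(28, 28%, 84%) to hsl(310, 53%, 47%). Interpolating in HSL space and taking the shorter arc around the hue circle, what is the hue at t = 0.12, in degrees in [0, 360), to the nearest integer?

19

Hue: 310 − 28 = 282°, but |282| > 180 so the shorter arc goes the other way: Δh = 282 − 360 = -78°.
H = 28 + 0.12 × (-78) = 18.64 → 19°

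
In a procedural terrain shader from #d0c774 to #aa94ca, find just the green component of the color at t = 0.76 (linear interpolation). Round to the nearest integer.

G₁ = 199 (from #d0c774), G₂ = 148 (from #aa94ca).
G = 199 + 0.76 × (148 − 199) = 160.24 → 160

160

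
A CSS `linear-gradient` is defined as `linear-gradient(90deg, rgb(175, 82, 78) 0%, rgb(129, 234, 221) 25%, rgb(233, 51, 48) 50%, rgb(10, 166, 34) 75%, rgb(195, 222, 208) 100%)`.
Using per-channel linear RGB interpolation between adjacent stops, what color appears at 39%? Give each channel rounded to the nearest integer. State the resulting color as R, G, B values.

(187, 132, 124)

39% lies between the 25% and 50% stops, so the local fraction is t = (39 − 25)/(50 − 25) = 14/25 ≈ 0.56.
R = 129 + 0.56 × (233 − 129) = 187.24 → 187
G = 234 + 0.56 × (51 − 234) = 131.52 → 132
B = 221 + 0.56 × (48 − 221) = 124.12 → 124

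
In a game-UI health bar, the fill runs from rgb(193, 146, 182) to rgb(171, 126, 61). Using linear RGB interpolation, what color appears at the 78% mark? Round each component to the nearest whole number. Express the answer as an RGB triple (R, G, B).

78% corresponds to t = 0.78.
R = 193 + 0.78 × (171 − 193) = 193 + 0.78 × -22 = 175.84 → 176
G = 146 + 0.78 × (126 − 146) = 146 + 0.78 × -20 = 130.4 → 130
B = 182 + 0.78 × (61 − 182) = 182 + 0.78 × -121 = 87.62 → 88

(176, 130, 88)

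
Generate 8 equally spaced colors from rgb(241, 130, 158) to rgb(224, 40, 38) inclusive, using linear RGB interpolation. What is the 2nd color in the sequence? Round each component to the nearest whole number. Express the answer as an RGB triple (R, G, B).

With 8 swatches and endpoints inclusive, swatch 2 sits at t = (2 − 1)/(8 − 1) = 1/7 ≈ 0.1429.
R = 241 + 0.1429 × (224 − 241) = 238.571 → 239
G = 130 + 0.1429 × (40 − 130) = 117.139 → 117
B = 158 + 0.1429 × (38 − 158) = 140.852 → 141

(239, 117, 141)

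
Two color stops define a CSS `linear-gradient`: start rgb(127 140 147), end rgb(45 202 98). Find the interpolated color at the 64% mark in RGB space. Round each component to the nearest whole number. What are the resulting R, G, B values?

(75, 180, 116)

64% corresponds to t = 0.64.
R = 127 + 0.64 × (45 − 127) = 127 + 0.64 × -82 = 74.52 → 75
G = 140 + 0.64 × (202 − 140) = 140 + 0.64 × 62 = 179.68 → 180
B = 147 + 0.64 × (98 − 147) = 147 + 0.64 × -49 = 115.64 → 116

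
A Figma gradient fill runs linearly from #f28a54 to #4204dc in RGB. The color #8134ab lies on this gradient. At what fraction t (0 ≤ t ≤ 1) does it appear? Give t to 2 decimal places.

Invert the lerp on the R channel (largest span, 176): t = (129 − 242) / (66 − 242) = -113/-176 = 0.64205.
Check on G: (52 − 138)/(4 − 138) = 0.6418 ✓

0.64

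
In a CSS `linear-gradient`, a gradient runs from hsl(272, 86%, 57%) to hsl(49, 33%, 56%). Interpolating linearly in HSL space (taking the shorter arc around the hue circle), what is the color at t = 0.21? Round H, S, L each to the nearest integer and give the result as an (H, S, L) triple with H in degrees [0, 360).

Hue: 49 − 272 = -223°, but |-223| > 180 so the shorter arc goes the other way: Δh = -223 + 360 = 137°.
H = 272 + 0.21 × (137) = 300.77 → 301°
S = 86 + 0.21 × (33 − 86) = 74.87 → 75%
L = 57 + 0.21 × (56 − 57) = 56.79 → 57%

(301, 75, 57)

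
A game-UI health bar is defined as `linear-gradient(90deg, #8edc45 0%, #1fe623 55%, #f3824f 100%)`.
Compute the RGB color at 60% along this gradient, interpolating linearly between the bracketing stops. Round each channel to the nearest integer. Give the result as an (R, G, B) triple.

(55, 219, 40)

60% lies between the 55% and 100% stops, so the local fraction is t = (60 − 55)/(100 − 55) = 5/45 ≈ 0.1111.
#1fe623 → (31, 230, 35); #f3824f → (243, 130, 79).
R = 31 + 0.1111 × (243 − 31) = 54.553 → 55
G = 230 + 0.1111 × (130 − 230) = 218.89 → 219
B = 35 + 0.1111 × (79 − 35) = 39.888 → 40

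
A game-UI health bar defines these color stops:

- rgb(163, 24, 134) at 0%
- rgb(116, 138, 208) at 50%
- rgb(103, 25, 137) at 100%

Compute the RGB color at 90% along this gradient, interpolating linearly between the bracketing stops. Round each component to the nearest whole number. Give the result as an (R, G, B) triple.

(106, 48, 151)

90% lies between the 50% and 100% stops, so the local fraction is t = (90 − 50)/(100 − 50) = 40/50 ≈ 0.8.
R = 116 + 0.8 × (103 − 116) = 105.6 → 106
G = 138 + 0.8 × (25 − 138) = 47.6 → 48
B = 208 + 0.8 × (137 − 208) = 151.2 → 151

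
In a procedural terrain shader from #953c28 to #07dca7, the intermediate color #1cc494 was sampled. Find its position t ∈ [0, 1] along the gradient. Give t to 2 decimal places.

Invert the lerp on the G channel (largest span, 160): t = (196 − 60) / (220 − 60) = 136/160 = 0.85.
Check on R: (28 − 149)/(7 − 149) = 0.8521 ✓

0.85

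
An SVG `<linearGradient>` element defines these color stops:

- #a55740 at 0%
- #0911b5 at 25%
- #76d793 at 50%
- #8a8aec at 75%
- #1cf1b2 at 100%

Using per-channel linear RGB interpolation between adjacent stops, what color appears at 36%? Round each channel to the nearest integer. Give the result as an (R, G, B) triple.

(57, 104, 166)

36% lies between the 25% and 50% stops, so the local fraction is t = (36 − 25)/(50 − 25) = 11/25 ≈ 0.44.
#0911b5 → (9, 17, 181); #76d793 → (118, 215, 147).
R = 9 + 0.44 × (118 − 9) = 56.96 → 57
G = 17 + 0.44 × (215 − 17) = 104.12 → 104
B = 181 + 0.44 × (147 − 181) = 166.04 → 166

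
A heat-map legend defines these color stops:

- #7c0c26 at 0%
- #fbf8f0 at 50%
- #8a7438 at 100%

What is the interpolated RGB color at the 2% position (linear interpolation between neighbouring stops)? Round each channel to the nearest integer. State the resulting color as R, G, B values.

2% lies between the 0% and 50% stops, so the local fraction is t = (2 − 0)/(50 − 0) = 2/50 ≈ 0.04.
#7c0c26 → (124, 12, 38); #fbf8f0 → (251, 248, 240).
R = 124 + 0.04 × (251 − 124) = 129.08 → 129
G = 12 + 0.04 × (248 − 12) = 21.44 → 21
B = 38 + 0.04 × (240 − 38) = 46.08 → 46

(129, 21, 46)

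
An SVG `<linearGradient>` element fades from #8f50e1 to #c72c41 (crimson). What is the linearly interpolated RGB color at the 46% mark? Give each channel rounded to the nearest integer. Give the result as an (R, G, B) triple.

(169, 63, 151)

#8f50e1 → (143, 80, 225); #c72c41 → (199, 44, 65).
46% corresponds to t = 0.46.
R = 143 + 0.46 × (199 − 143) = 143 + 0.46 × 56 = 168.76 → 169
G = 80 + 0.46 × (44 − 80) = 80 + 0.46 × -36 = 63.44 → 63
B = 225 + 0.46 × (65 − 225) = 225 + 0.46 × -160 = 151.4 → 151
So the blended color is (169, 63, 151), about #a93f97.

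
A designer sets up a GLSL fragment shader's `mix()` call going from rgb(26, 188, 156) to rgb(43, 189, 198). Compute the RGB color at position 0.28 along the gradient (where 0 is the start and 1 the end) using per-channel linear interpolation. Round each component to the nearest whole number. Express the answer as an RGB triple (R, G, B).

R = 26 + 0.28 × (43 − 26) = 26 + 0.28 × 17 = 30.76 → 31
G = 188 + 0.28 × (189 − 188) = 188 + 0.28 × 1 = 188.28 → 188
B = 156 + 0.28 × (198 − 156) = 156 + 0.28 × 42 = 167.76 → 168

(31, 188, 168)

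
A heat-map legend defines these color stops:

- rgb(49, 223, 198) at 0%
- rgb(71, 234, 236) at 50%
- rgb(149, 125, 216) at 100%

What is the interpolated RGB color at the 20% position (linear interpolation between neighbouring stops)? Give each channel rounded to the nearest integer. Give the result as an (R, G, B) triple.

(58, 227, 213)

20% lies between the 0% and 50% stops, so the local fraction is t = (20 − 0)/(50 − 0) = 20/50 ≈ 0.4.
R = 49 + 0.4 × (71 − 49) = 57.8 → 58
G = 223 + 0.4 × (234 − 223) = 227.4 → 227
B = 198 + 0.4 × (236 − 198) = 213.2 → 213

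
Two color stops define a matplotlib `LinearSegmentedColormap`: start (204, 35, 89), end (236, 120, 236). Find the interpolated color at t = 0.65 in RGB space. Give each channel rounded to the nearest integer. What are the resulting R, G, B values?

(225, 90, 185)

R = 204 + 0.65 × (236 − 204) = 204 + 0.65 × 32 = 224.8 → 225
G = 35 + 0.65 × (120 − 35) = 35 + 0.65 × 85 = 90.25 → 90
B = 89 + 0.65 × (236 − 89) = 89 + 0.65 × 147 = 184.55 → 185
So the blended color is (225, 90, 185), about #e15ab9.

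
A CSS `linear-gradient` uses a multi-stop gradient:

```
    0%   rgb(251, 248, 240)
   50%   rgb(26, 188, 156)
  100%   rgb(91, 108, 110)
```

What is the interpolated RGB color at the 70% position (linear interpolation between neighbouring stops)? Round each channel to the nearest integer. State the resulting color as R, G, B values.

70% lies between the 50% and 100% stops, so the local fraction is t = (70 − 50)/(100 − 50) = 20/50 ≈ 0.4.
R = 26 + 0.4 × (91 − 26) = 52 → 52
G = 188 + 0.4 × (108 − 188) = 156 → 156
B = 156 + 0.4 × (110 − 156) = 137.6 → 138

(52, 156, 138)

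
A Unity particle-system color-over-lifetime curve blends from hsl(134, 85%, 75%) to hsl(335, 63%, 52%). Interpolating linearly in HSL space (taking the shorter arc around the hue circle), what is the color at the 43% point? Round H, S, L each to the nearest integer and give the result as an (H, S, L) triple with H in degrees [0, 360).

Hue: 335 − 134 = 201°, but |201| > 180 so the shorter arc goes the other way: Δh = 201 − 360 = -159°.
H = 134 + 0.43 × (-159) = 65.63 → 66°
S = 85 + 0.43 × (63 − 85) = 75.54 → 76%
L = 75 + 0.43 × (52 − 75) = 65.11 → 65%

(66, 76, 65)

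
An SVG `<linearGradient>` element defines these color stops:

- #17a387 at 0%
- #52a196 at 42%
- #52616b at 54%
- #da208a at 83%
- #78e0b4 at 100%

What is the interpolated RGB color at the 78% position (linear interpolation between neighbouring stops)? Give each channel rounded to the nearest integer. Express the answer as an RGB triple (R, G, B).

(195, 43, 133)

78% lies between the 54% and 83% stops, so the local fraction is t = (78 − 54)/(83 − 54) = 24/29 ≈ 0.8276.
#52616b → (82, 97, 107); #da208a → (218, 32, 138).
R = 82 + 0.8276 × (218 − 82) = 194.554 → 195
G = 97 + 0.8276 × (32 − 97) = 43.206 → 43
B = 107 + 0.8276 × (138 − 107) = 132.656 → 133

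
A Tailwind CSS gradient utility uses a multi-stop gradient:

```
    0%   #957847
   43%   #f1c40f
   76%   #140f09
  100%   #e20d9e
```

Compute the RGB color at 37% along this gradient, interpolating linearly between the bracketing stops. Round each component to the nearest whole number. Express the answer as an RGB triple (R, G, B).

(228, 185, 23)

37% lies between the 0% and 43% stops, so the local fraction is t = (37 − 0)/(43 − 0) = 37/43 ≈ 0.8605.
#957847 → (149, 120, 71); #f1c40f → (241, 196, 15).
R = 149 + 0.8605 × (241 − 149) = 228.166 → 228
G = 120 + 0.8605 × (196 − 120) = 185.398 → 185
B = 71 + 0.8605 × (15 − 71) = 22.812 → 23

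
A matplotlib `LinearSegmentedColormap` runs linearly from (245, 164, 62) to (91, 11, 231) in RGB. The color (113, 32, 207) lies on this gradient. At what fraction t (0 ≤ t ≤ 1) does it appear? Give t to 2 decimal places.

0.86

Invert the lerp on the B channel (largest span, 169): t = (207 − 62) / (231 − 62) = 145/169 = 0.85799.
Check on R: (113 − 245)/(91 − 245) = 0.8571 ✓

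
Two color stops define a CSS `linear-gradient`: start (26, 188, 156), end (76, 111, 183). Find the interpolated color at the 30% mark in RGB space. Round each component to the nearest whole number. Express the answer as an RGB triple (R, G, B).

(41, 165, 164)

30% corresponds to t = 0.3.
R = 26 + 0.3 × (76 − 26) = 26 + 0.3 × 50 = 41 → 41
G = 188 + 0.3 × (111 − 188) = 188 + 0.3 × -77 = 164.9 → 165
B = 156 + 0.3 × (183 − 156) = 156 + 0.3 × 27 = 164.1 → 164
So the blended color is (41, 165, 164), about #29a5a4.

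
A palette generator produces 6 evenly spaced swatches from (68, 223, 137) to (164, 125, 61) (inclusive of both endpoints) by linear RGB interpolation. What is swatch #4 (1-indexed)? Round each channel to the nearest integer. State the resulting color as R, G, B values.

(126, 164, 91)

With 6 swatches and endpoints inclusive, swatch 4 sits at t = (4 − 1)/(6 − 1) = 3/5 ≈ 0.6.
R = 68 + 0.6 × (164 − 68) = 125.6 → 126
G = 223 + 0.6 × (125 − 223) = 164.2 → 164
B = 137 + 0.6 × (61 − 137) = 91.4 → 91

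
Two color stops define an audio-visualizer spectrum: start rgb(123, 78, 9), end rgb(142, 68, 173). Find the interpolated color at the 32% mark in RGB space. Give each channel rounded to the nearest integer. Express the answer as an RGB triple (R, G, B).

32% corresponds to t = 0.32.
R = 123 + 0.32 × (142 − 123) = 123 + 0.32 × 19 = 129.08 → 129
G = 78 + 0.32 × (68 − 78) = 78 + 0.32 × -10 = 74.8 → 75
B = 9 + 0.32 × (173 − 9) = 9 + 0.32 × 164 = 61.48 → 61
So the blended color is (129, 75, 61), about #814b3d.

(129, 75, 61)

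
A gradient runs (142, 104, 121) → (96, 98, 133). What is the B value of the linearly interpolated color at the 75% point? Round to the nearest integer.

130

B = 121 + 0.75 × (133 − 121) = 130 → 130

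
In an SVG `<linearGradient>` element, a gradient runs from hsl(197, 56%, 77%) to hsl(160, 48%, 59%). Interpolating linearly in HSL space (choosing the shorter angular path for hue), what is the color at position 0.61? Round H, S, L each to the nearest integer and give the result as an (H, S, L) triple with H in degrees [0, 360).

Hue arc: Δh = 160 − 197 = -37° (|Δh| ≤ 180, already the shorter path).
H = 197 + 0.61 × (-37) = 174.43 → 174°
S = 56 + 0.61 × (48 − 56) = 51.12 → 51%
L = 77 + 0.61 × (59 − 77) = 66.02 → 66%

(174, 51, 66)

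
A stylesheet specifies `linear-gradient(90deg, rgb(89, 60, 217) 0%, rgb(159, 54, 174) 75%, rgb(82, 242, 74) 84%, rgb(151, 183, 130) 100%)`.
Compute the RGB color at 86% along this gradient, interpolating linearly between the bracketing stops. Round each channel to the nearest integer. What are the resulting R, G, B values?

(91, 235, 81)

86% lies between the 84% and 100% stops, so the local fraction is t = (86 − 84)/(100 − 84) = 2/16 ≈ 0.125.
R = 82 + 0.125 × (151 − 82) = 90.625 → 91
G = 242 + 0.125 × (183 − 242) = 234.625 → 235
B = 74 + 0.125 × (130 − 74) = 81 → 81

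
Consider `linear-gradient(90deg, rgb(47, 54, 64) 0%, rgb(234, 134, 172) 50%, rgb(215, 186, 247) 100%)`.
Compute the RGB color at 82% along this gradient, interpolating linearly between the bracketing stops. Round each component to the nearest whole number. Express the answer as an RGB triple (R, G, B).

82% lies between the 50% and 100% stops, so the local fraction is t = (82 − 50)/(100 − 50) = 32/50 ≈ 0.64.
R = 234 + 0.64 × (215 − 234) = 221.84 → 222
G = 134 + 0.64 × (186 − 134) = 167.28 → 167
B = 172 + 0.64 × (247 − 172) = 220 → 220

(222, 167, 220)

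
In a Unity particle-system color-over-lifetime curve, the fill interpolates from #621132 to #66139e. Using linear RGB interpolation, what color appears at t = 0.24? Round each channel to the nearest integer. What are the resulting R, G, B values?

#621132 → (98, 17, 50); #66139e → (102, 19, 158).
R = 98 + 0.24 × (102 − 98) = 98 + 0.24 × 4 = 98.96 → 99
G = 17 + 0.24 × (19 − 17) = 17 + 0.24 × 2 = 17.48 → 17
B = 50 + 0.24 × (158 − 50) = 50 + 0.24 × 108 = 75.92 → 76

(99, 17, 76)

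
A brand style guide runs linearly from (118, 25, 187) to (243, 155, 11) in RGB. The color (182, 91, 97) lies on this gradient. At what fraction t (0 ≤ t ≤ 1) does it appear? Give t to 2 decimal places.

Invert the lerp on the B channel (largest span, 176): t = (97 − 187) / (11 − 187) = -90/-176 = 0.51136.
Check on R: (182 − 118)/(243 − 118) = 0.512 ✓

0.51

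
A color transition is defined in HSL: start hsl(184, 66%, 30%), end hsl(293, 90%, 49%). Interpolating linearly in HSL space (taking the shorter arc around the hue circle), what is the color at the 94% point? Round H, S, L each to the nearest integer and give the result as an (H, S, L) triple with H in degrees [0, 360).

Hue arc: Δh = 293 − 184 = 109° (|Δh| ≤ 180, already the shorter path).
H = 184 + 0.94 × (109) = 286.46 → 286°
S = 66 + 0.94 × (90 − 66) = 88.56 → 89%
L = 30 + 0.94 × (49 − 30) = 47.86 → 48%

(286, 89, 48)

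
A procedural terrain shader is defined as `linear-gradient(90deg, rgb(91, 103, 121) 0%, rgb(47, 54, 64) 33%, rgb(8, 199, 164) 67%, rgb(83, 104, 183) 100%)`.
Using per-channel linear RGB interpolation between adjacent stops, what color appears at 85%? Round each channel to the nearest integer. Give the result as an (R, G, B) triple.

85% lies between the 67% and 100% stops, so the local fraction is t = (85 − 67)/(100 − 67) = 18/33 ≈ 0.5455.
R = 8 + 0.5455 × (83 − 8) = 48.913 → 49
G = 199 + 0.5455 × (104 − 199) = 147.178 → 147
B = 164 + 0.5455 × (183 − 164) = 174.364 → 174

(49, 147, 174)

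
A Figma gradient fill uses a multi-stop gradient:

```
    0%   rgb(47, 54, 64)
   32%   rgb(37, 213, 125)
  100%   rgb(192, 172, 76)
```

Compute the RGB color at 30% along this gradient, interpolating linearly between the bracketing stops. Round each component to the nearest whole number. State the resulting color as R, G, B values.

30% lies between the 0% and 32% stops, so the local fraction is t = (30 − 0)/(32 − 0) = 30/32 ≈ 0.9375.
R = 47 + 0.9375 × (37 − 47) = 37.625 → 38
G = 54 + 0.9375 × (213 − 54) = 203.062 → 203
B = 64 + 0.9375 × (125 − 64) = 121.188 → 121

(38, 203, 121)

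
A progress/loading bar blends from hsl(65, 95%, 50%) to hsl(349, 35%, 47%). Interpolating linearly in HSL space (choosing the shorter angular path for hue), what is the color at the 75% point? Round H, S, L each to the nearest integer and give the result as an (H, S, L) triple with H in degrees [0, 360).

(8, 50, 48)

Hue: 349 − 65 = 284°, but |284| > 180 so the shorter arc goes the other way: Δh = 284 − 360 = -76°.
H = 65 + 0.75 × (-76) = 8 → 8°
S = 95 + 0.75 × (35 − 95) = 50 → 50%
L = 50 + 0.75 × (47 − 50) = 47.75 → 48%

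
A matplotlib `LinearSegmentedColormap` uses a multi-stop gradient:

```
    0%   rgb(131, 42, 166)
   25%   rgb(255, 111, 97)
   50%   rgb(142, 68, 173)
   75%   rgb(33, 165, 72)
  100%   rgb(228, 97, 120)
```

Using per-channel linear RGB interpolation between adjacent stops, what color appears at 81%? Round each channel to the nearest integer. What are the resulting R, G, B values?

(80, 149, 84)

81% lies between the 75% and 100% stops, so the local fraction is t = (81 − 75)/(100 − 75) = 6/25 ≈ 0.24.
R = 33 + 0.24 × (228 − 33) = 79.8 → 80
G = 165 + 0.24 × (97 − 165) = 148.68 → 149
B = 72 + 0.24 × (120 − 72) = 83.52 → 84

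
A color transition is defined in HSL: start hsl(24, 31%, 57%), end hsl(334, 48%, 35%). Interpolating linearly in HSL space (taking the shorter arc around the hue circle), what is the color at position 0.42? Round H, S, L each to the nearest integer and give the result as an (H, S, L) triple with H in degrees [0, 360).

Hue: 334 − 24 = 310°, but |310| > 180 so the shorter arc goes the other way: Δh = 310 − 360 = -50°.
H = 24 + 0.42 × (-50) = 3 → 3°
S = 31 + 0.42 × (48 − 31) = 38.14 → 38%
L = 57 + 0.42 × (35 − 57) = 47.76 → 48%

(3, 38, 48)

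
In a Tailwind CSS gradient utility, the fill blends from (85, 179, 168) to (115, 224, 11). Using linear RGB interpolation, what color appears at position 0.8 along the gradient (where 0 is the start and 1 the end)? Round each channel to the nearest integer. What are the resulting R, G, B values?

(109, 215, 42)

R = 85 + 0.8 × (115 − 85) = 85 + 0.8 × 30 = 109 → 109
G = 179 + 0.8 × (224 − 179) = 179 + 0.8 × 45 = 215 → 215
B = 168 + 0.8 × (11 − 168) = 168 + 0.8 × -157 = 42.4 → 42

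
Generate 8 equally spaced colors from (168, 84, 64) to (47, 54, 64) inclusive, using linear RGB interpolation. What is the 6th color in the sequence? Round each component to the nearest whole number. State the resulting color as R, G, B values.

With 8 swatches and endpoints inclusive, swatch 6 sits at t = (6 − 1)/(8 − 1) = 5/7 ≈ 0.7143.
R = 168 + 0.7143 × (47 − 168) = 81.57 → 82
G = 84 + 0.7143 × (54 − 84) = 62.571 → 63
B = 64 + 0.7143 × (64 − 64) = 64 → 64

(82, 63, 64)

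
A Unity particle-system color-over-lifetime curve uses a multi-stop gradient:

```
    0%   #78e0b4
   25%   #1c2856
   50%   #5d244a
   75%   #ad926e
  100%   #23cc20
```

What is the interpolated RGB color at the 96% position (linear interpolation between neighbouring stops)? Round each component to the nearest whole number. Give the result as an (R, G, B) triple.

(57, 195, 44)

96% lies between the 75% and 100% stops, so the local fraction is t = (96 − 75)/(100 − 75) = 21/25 ≈ 0.84.
#ad926e → (173, 146, 110); #23cc20 → (35, 204, 32).
R = 173 + 0.84 × (35 − 173) = 57.08 → 57
G = 146 + 0.84 × (204 − 146) = 194.72 → 195
B = 110 + 0.84 × (32 − 110) = 44.48 → 44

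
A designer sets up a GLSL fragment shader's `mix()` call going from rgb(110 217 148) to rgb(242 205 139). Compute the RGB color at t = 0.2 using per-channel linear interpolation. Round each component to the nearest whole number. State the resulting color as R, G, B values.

R = 110 + 0.2 × (242 − 110) = 110 + 0.2 × 132 = 136.4 → 136
G = 217 + 0.2 × (205 − 217) = 217 + 0.2 × -12 = 214.6 → 215
B = 148 + 0.2 × (139 − 148) = 148 + 0.2 × -9 = 146.2 → 146

(136, 215, 146)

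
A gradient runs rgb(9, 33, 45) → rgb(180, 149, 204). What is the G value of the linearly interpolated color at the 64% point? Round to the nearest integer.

107

G = 33 + 0.64 × (149 − 33) = 107.24 → 107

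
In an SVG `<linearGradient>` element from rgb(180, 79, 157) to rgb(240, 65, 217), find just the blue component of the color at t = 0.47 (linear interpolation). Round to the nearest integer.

185

B = 157 + 0.47 × (217 − 157) = 185.2 → 185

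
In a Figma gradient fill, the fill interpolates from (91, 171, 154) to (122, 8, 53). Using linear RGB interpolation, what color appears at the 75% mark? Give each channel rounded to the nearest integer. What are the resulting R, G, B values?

(114, 49, 78)

75% corresponds to t = 0.75.
R = 91 + 0.75 × (122 − 91) = 91 + 0.75 × 31 = 114.25 → 114
G = 171 + 0.75 × (8 − 171) = 171 + 0.75 × -163 = 48.75 → 49
B = 154 + 0.75 × (53 − 154) = 154 + 0.75 × -101 = 78.25 → 78
So the blended color is (114, 49, 78), about #72314e.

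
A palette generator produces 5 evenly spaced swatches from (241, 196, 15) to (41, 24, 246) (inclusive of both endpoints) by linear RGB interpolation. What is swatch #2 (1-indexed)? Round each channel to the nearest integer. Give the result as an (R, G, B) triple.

(191, 153, 73)

With 5 swatches and endpoints inclusive, swatch 2 sits at t = (2 − 1)/(5 − 1) = 1/4 ≈ 0.25.
R = 241 + 0.25 × (41 − 241) = 191 → 191
G = 196 + 0.25 × (24 − 196) = 153 → 153
B = 15 + 0.25 × (246 − 15) = 72.75 → 73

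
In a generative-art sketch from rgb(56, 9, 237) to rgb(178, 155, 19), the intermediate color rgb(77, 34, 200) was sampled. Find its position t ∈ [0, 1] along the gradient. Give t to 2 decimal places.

Invert the lerp on the B channel (largest span, 218): t = (200 − 237) / (19 − 237) = -37/-218 = 0.16972.
Check on R: (77 − 56)/(178 − 56) = 0.1721 ✓

0.17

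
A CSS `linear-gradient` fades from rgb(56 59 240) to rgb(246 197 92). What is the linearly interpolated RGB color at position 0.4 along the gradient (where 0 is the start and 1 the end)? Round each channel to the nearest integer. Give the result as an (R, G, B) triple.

(132, 114, 181)

R = 56 + 0.4 × (246 − 56) = 56 + 0.4 × 190 = 132 → 132
G = 59 + 0.4 × (197 − 59) = 59 + 0.4 × 138 = 114.2 → 114
B = 240 + 0.4 × (92 − 240) = 240 + 0.4 × -148 = 180.8 → 181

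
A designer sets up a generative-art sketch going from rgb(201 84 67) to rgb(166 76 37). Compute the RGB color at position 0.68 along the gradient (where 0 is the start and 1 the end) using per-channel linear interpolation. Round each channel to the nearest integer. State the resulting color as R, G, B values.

(177, 79, 47)

R = 201 + 0.68 × (166 − 201) = 201 + 0.68 × -35 = 177.2 → 177
G = 84 + 0.68 × (76 − 84) = 84 + 0.68 × -8 = 78.56 → 79
B = 67 + 0.68 × (37 − 67) = 67 + 0.68 × -30 = 46.6 → 47
So the blended color is (177, 79, 47), about #b14f2f.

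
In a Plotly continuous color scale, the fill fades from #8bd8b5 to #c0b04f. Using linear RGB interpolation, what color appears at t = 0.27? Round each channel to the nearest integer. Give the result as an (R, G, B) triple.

#8bd8b5 → (139, 216, 181); #c0b04f → (192, 176, 79).
R = 139 + 0.27 × (192 − 139) = 139 + 0.27 × 53 = 153.31 → 153
G = 216 + 0.27 × (176 − 216) = 216 + 0.27 × -40 = 205.2 → 205
B = 181 + 0.27 × (79 − 181) = 181 + 0.27 × -102 = 153.46 → 153

(153, 205, 153)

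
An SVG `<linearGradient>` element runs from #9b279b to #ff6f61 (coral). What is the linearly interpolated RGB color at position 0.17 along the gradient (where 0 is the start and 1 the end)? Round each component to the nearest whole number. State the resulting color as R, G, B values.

#9b279b → (155, 39, 155); #ff6f61 → (255, 111, 97).
R = 155 + 0.17 × (255 − 155) = 155 + 0.17 × 100 = 172 → 172
G = 39 + 0.17 × (111 − 39) = 39 + 0.17 × 72 = 51.24 → 51
B = 155 + 0.17 × (97 − 155) = 155 + 0.17 × -58 = 145.14 → 145
So the blended color is (172, 51, 145), about #ac3391.

(172, 51, 145)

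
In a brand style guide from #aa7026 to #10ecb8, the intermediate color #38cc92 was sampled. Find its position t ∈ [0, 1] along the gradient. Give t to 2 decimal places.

Invert the lerp on the R channel (largest span, 154): t = (56 − 170) / (16 − 170) = -114/-154 = 0.74026.
Check on G: (204 − 112)/(236 − 112) = 0.7419 ✓

0.74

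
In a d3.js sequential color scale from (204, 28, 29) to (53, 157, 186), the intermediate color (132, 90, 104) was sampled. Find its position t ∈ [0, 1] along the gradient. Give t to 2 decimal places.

Invert the lerp on the B channel (largest span, 157): t = (104 − 29) / (186 − 29) = 75/157 = 0.47771.
Check on R: (132 − 204)/(53 − 204) = 0.4768 ✓

0.48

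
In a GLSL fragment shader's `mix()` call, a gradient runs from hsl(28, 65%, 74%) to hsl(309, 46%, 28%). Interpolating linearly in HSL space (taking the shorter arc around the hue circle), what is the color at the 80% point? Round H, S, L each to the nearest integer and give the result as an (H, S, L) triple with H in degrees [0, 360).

(325, 50, 37)

Hue: 309 − 28 = 281°, but |281| > 180 so the shorter arc goes the other way: Δh = 281 − 360 = -79°.
H = 28 + 0.8 × (-79) = -35.2 → -35 → -35 mod 360 = 325°
S = 65 + 0.8 × (46 − 65) = 49.8 → 50%
L = 74 + 0.8 × (28 − 74) = 37.2 → 37%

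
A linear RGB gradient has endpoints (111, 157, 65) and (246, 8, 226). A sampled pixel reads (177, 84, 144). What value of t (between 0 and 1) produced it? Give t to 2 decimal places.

Invert the lerp on the B channel (largest span, 161): t = (144 − 65) / (226 − 65) = 79/161 = 0.49068.
Check on R: (177 − 111)/(246 − 111) = 0.4889 ✓

0.49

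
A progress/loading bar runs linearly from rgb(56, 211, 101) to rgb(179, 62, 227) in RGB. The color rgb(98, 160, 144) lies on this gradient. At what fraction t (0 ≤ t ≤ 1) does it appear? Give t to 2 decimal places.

0.34

Invert the lerp on the G channel (largest span, 149): t = (160 − 211) / (62 − 211) = -51/-149 = 0.34228.
Check on R: (98 − 56)/(179 − 56) = 0.3415 ✓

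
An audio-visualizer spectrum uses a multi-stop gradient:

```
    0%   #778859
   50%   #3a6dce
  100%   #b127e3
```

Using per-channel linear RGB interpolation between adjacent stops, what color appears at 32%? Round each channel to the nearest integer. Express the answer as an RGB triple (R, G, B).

(80, 119, 164)

32% lies between the 0% and 50% stops, so the local fraction is t = (32 − 0)/(50 − 0) = 32/50 ≈ 0.64.
#778859 → (119, 136, 89); #3a6dce → (58, 109, 206).
R = 119 + 0.64 × (58 − 119) = 79.96 → 80
G = 136 + 0.64 × (109 − 136) = 118.72 → 119
B = 89 + 0.64 × (206 − 89) = 163.88 → 164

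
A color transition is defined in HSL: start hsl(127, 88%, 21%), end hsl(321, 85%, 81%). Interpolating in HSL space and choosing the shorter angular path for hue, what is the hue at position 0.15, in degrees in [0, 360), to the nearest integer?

102

Hue: 321 − 127 = 194°, but |194| > 180 so the shorter arc goes the other way: Δh = 194 − 360 = -166°.
H = 127 + 0.15 × (-166) = 102.1 → 102°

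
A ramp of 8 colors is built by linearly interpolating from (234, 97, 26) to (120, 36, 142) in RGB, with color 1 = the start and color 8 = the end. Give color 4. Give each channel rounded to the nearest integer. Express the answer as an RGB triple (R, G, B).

With 8 swatches and endpoints inclusive, swatch 4 sits at t = (4 − 1)/(8 − 1) = 3/7 ≈ 0.4286.
R = 234 + 0.4286 × (120 − 234) = 185.14 → 185
G = 97 + 0.4286 × (36 − 97) = 70.855 → 71
B = 26 + 0.4286 × (142 − 26) = 75.718 → 76

(185, 71, 76)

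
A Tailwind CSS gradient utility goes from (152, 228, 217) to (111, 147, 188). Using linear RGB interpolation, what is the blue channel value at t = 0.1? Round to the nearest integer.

214

B = 217 + 0.1 × (188 − 217) = 214.1 → 214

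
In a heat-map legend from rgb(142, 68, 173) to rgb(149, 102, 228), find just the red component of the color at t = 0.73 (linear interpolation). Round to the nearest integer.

147

R = 142 + 0.73 × (149 − 142) = 147.11 → 147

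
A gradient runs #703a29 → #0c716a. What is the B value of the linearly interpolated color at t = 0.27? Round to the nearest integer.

59

B₁ = 41 (from #703a29), B₂ = 106 (from #0c716a).
B = 41 + 0.27 × (106 − 41) = 58.55 → 59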